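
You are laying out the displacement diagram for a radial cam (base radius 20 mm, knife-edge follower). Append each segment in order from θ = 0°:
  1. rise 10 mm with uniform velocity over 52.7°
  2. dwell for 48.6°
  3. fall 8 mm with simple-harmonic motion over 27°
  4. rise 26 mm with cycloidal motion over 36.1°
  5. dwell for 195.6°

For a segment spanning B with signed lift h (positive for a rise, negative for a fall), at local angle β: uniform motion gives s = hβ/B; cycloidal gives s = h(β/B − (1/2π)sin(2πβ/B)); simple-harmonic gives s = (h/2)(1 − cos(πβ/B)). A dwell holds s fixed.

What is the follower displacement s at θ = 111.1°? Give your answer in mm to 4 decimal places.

seg 1 [0°–52.7°] uniform, h=10: full span → s += 10 → s = 10.0000
seg 2 [52.7°–101.3°] dwell: s stays 10.0000
seg 3 [101.3°–128.3°] simple-harmonic, h=-8: θ=111.1° here. β=9.8, B=27. -8/2·(1 − cos(π·0.3630)) = -2.3306 → s = 7.6694

7.6694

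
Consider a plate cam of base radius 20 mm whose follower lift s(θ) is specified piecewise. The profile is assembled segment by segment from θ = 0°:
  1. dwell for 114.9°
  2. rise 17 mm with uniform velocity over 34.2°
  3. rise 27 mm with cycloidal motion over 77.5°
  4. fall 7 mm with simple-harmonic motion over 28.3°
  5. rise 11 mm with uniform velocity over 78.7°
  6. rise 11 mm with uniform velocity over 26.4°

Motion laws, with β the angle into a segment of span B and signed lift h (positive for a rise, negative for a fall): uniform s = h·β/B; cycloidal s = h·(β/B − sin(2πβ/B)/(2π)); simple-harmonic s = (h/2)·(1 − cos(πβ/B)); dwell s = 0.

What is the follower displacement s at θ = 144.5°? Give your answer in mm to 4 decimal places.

seg 1 [0°–114.9°] dwell: s stays 0.0000
seg 2 [114.9°–149.1°] uniform, h=17: θ=144.5° here. β=29.6, B=34.2. 17·29.6/34.2 = 14.7135 → s = 14.7135

14.7135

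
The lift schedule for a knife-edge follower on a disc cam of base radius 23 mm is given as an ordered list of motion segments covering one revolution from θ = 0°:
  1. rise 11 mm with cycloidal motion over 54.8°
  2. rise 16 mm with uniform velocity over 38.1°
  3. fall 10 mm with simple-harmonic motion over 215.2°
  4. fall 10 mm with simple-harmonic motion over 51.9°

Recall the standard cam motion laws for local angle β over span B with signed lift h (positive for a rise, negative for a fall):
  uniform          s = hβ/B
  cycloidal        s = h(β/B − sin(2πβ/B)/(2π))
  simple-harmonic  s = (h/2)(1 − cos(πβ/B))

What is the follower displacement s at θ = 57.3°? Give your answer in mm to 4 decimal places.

seg 1 [0°–54.8°] cycloidal, h=11: full span → s += 11 → s = 11.0000
seg 2 [54.8°–92.9°] uniform, h=16: θ=57.3° here. β=2.5, B=38.1. 16·2.5/38.1 = 1.0499 → s = 12.0499

12.0499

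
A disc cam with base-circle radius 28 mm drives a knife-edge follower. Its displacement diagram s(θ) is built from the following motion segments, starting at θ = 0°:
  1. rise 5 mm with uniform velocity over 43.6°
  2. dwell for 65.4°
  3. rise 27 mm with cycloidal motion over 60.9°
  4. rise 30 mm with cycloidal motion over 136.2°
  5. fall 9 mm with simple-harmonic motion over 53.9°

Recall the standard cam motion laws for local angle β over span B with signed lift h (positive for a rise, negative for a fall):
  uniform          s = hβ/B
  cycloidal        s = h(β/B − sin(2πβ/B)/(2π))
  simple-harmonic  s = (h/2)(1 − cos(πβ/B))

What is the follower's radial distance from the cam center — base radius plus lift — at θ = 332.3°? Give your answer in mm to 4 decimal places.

seg 1 [0°–43.6°] uniform, h=5: full span → s += 5 → s = 5.0000
seg 2 [43.6°–109°] dwell: s stays 5.0000
seg 3 [109°–169.9°] cycloidal, h=27: full span → s += 27 → s = 32.0000
seg 4 [169.9°–306.1°] cycloidal, h=30: full span → s += 30 → s = 62.0000
seg 5 [306.1°–360°] simple-harmonic, h=-9: θ=332.3° here. β=26.2, B=53.9. -9/2·(1 − cos(π·0.4861)) = -4.3033 → s = 57.6967
radial distance = base radius + s = 28 + 57.6967 = 85.6967

85.6967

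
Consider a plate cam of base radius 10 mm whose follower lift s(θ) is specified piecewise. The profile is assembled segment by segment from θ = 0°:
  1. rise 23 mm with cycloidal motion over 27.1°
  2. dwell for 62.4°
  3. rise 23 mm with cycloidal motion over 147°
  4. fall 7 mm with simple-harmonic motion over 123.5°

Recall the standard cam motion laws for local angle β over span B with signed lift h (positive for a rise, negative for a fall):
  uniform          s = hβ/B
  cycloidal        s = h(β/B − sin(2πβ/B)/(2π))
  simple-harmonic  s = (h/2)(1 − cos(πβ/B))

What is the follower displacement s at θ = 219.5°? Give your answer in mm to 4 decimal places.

seg 1 [0°–27.1°] cycloidal, h=23: full span → s += 23 → s = 23.0000
seg 2 [27.1°–89.5°] dwell: s stays 23.0000
seg 3 [89.5°–236.5°] cycloidal, h=23: θ=219.5° here. β=130, B=147. 23·(0.8844 − sin(2π·0.8844)/(2π)) = 22.7720 → s = 45.7720

45.7720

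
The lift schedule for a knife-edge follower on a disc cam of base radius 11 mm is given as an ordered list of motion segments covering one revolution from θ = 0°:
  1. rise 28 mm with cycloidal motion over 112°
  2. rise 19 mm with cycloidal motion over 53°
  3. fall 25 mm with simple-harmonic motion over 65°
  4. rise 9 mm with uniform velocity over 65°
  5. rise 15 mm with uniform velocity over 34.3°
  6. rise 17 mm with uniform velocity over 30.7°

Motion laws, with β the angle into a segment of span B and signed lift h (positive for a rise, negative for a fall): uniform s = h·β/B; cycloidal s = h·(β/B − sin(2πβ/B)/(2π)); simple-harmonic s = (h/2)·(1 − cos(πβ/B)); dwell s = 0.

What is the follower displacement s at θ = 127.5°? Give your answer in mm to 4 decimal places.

seg 1 [0°–112°] cycloidal, h=28: full span → s += 28 → s = 28.0000
seg 2 [112°–165°] cycloidal, h=19: θ=127.5° here. β=15.5, B=53. 19·(0.2925 − sin(2π·0.2925)/(2π)) = 2.6396 → s = 30.6396

30.6396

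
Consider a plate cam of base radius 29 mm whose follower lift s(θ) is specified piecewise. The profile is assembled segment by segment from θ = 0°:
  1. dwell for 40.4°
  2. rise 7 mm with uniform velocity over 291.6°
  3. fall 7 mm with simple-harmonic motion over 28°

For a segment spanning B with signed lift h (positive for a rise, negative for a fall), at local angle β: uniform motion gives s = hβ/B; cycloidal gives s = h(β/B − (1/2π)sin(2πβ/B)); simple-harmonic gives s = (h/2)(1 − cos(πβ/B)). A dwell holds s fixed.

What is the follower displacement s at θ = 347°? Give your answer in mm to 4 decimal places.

seg 1 [0°–40.4°] dwell: s stays 0.0000
seg 2 [40.4°–332°] uniform, h=7: full span → s += 7 → s = 7.0000
seg 3 [332°–360°] simple-harmonic, h=-7: θ=347° here. β=15, B=28. -7/2·(1 − cos(π·0.5357)) = -3.8919 → s = 3.1081

3.1081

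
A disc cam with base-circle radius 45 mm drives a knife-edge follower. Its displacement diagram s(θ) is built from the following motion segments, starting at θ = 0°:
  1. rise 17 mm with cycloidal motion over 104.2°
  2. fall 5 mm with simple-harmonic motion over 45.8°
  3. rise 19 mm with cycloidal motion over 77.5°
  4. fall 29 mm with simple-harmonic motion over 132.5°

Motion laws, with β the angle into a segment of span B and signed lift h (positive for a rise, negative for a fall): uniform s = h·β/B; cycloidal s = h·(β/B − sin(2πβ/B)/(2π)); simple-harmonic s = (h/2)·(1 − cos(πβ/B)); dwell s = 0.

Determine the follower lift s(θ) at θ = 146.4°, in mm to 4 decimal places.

seg 1 [0°–104.2°] cycloidal, h=17: full span → s += 17 → s = 17.0000
seg 2 [104.2°–150°] simple-harmonic, h=-5: θ=146.4° here. β=42.2, B=45.8. -5/2·(1 − cos(π·0.9214)) = -4.9242 → s = 12.0758

12.0758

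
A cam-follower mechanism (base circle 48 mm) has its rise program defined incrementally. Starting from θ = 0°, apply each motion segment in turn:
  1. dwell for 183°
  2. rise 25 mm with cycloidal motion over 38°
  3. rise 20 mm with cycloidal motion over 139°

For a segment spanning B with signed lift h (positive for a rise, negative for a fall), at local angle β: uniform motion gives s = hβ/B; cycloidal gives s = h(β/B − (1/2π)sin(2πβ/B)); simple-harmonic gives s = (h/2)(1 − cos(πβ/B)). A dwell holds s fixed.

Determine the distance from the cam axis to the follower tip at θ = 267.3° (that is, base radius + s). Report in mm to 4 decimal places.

seg 1 [0°–183°] dwell: s stays 0.0000
seg 2 [183°–221°] cycloidal, h=25: full span → s += 25 → s = 25.0000
seg 3 [221°–360°] cycloidal, h=20: θ=267.3° here. β=46.3, B=139. 20·(0.3331 − sin(2π·0.3331)/(2π)) = 3.9028 → s = 28.9028
radial distance = base radius + s = 48 + 28.9028 = 76.9028

76.9028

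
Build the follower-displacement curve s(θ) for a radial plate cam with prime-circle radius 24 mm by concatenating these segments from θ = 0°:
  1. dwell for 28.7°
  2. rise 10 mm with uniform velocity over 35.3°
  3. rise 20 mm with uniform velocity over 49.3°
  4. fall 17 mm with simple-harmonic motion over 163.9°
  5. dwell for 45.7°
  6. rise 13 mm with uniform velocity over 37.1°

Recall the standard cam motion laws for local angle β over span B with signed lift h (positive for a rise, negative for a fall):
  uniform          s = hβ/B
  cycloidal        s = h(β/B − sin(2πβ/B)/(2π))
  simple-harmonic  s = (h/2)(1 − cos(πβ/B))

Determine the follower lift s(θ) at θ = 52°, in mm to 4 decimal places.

seg 1 [0°–28.7°] dwell: s stays 0.0000
seg 2 [28.7°–64°] uniform, h=10: θ=52° here. β=23.3, B=35.3. 10·23.3/35.3 = 6.6006 → s = 6.6006

6.6006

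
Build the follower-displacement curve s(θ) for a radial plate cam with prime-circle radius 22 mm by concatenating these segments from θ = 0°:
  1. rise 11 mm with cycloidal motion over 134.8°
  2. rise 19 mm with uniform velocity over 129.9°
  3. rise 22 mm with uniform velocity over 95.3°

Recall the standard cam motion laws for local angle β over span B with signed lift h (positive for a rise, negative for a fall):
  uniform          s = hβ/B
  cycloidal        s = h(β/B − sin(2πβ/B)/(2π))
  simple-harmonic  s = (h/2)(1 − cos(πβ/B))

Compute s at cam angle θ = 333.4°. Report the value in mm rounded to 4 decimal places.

seg 1 [0°–134.8°] cycloidal, h=11: full span → s += 11 → s = 11.0000
seg 2 [134.8°–264.7°] uniform, h=19: full span → s += 19 → s = 30.0000
seg 3 [264.7°–360°] uniform, h=22: θ=333.4° here. β=68.7, B=95.3. 22·68.7/95.3 = 15.8594 → s = 45.8594

45.8594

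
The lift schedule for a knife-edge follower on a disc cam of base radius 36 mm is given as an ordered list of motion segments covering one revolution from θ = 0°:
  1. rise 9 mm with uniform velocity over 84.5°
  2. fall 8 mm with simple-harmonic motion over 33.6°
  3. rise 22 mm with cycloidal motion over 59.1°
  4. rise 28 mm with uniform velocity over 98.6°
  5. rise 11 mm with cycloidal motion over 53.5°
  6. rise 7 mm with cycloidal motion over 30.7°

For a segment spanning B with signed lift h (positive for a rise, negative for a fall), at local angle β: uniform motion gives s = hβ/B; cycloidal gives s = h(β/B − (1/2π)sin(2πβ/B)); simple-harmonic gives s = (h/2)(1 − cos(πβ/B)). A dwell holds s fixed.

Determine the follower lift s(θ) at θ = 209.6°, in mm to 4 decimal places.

seg 1 [0°–84.5°] uniform, h=9: full span → s += 9 → s = 9.0000
seg 2 [84.5°–118.1°] simple-harmonic, h=-8: full span → s += -8 → s = 1.0000
seg 3 [118.1°–177.2°] cycloidal, h=22: full span → s += 22 → s = 23.0000
seg 4 [177.2°–275.8°] uniform, h=28: θ=209.6° here. β=32.4, B=98.6. 28·32.4/98.6 = 9.2008 → s = 32.2008

32.2008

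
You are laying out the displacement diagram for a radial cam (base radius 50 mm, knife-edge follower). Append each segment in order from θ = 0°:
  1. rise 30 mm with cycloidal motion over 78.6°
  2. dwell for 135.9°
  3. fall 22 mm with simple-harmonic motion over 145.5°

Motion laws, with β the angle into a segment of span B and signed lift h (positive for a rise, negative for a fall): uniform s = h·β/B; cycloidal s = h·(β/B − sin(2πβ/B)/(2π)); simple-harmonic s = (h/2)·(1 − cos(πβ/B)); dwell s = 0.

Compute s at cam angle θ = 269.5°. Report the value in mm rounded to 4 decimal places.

seg 1 [0°–78.6°] cycloidal, h=30: full span → s += 30 → s = 30.0000
seg 2 [78.6°–214.5°] dwell: s stays 30.0000
seg 3 [214.5°–360°] simple-harmonic, h=-22: θ=269.5° here. β=55, B=145.5. -22/2·(1 − cos(π·0.3780)) = -6.8867 → s = 23.1133

23.1133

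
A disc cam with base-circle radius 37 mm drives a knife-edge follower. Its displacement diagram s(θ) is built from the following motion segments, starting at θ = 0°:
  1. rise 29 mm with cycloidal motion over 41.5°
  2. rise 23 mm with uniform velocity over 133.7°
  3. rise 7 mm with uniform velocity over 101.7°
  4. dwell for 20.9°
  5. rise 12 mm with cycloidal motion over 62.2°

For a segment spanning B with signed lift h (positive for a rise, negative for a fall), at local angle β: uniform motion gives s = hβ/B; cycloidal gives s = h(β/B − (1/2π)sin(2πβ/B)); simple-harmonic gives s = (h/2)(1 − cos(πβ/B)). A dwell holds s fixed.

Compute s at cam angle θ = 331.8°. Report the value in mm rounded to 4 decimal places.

seg 1 [0°–41.5°] cycloidal, h=29: full span → s += 29 → s = 29.0000
seg 2 [41.5°–175.2°] uniform, h=23: full span → s += 23 → s = 52.0000
seg 3 [175.2°–276.9°] uniform, h=7: full span → s += 7 → s = 59.0000
seg 4 [276.9°–297.8°] dwell: s stays 59.0000
seg 5 [297.8°–360°] cycloidal, h=12: θ=331.8° here. β=34, B=62.2. 12·(0.5466 − sin(2π·0.5466)/(2π)) = 7.1110 → s = 66.1110

66.1110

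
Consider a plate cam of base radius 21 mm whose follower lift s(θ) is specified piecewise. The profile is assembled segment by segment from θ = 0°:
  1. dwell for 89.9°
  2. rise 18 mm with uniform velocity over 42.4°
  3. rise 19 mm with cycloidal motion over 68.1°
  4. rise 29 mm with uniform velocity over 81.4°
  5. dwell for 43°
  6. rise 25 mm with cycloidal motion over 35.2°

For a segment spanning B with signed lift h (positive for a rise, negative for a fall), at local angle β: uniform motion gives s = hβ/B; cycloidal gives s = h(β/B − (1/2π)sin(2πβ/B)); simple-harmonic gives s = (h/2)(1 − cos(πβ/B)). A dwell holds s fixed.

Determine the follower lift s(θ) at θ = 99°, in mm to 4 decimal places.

seg 1 [0°–89.9°] dwell: s stays 0.0000
seg 2 [89.9°–132.3°] uniform, h=18: θ=99° here. β=9.1, B=42.4. 18·9.1/42.4 = 3.8632 → s = 3.8632

3.8632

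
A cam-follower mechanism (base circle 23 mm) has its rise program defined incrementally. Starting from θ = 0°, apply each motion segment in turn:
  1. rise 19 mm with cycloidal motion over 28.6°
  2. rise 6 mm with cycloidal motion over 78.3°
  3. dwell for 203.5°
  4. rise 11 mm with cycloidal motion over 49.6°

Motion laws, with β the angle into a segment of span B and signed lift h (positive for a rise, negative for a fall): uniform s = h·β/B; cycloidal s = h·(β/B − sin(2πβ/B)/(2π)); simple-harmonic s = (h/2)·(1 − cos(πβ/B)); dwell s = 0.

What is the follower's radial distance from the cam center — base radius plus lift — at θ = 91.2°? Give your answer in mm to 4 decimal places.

seg 1 [0°–28.6°] cycloidal, h=19: full span → s += 19 → s = 19.0000
seg 2 [28.6°–106.9°] cycloidal, h=6: θ=91.2° here. β=62.6, B=78.3. 6·(0.7995 − sin(2π·0.7995)/(2π)) = 5.7061 → s = 24.7061
radial distance = base radius + s = 23 + 24.7061 = 47.7061

47.7061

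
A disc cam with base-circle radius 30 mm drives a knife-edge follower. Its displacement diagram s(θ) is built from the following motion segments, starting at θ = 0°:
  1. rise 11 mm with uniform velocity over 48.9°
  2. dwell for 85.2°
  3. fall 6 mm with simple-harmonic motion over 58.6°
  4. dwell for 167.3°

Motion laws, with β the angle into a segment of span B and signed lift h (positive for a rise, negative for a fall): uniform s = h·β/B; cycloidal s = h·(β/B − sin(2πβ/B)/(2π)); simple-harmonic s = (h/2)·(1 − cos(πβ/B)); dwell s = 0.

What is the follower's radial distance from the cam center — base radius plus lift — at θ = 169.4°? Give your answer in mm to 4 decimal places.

seg 1 [0°–48.9°] uniform, h=11: full span → s += 11 → s = 11.0000
seg 2 [48.9°–134.1°] dwell: s stays 11.0000
seg 3 [134.1°–192.7°] simple-harmonic, h=-6: θ=169.4° here. β=35.3, B=58.6. -6/2·(1 − cos(π·0.6024)) = -3.9484 → s = 7.0516
radial distance = base radius + s = 30 + 7.0516 = 37.0516

37.0516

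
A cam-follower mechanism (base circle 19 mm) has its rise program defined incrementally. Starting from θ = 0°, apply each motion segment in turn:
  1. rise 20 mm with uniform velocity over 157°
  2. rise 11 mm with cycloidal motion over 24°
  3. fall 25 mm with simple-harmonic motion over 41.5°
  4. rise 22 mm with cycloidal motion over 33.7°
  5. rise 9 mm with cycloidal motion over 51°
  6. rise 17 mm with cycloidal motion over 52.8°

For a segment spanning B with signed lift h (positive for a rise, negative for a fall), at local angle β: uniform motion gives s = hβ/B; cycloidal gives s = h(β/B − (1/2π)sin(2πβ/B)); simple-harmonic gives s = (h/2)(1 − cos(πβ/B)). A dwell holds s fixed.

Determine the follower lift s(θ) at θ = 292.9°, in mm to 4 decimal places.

seg 1 [0°–157°] uniform, h=20: full span → s += 20 → s = 20.0000
seg 2 [157°–181°] cycloidal, h=11: full span → s += 11 → s = 31.0000
seg 3 [181°–222.5°] simple-harmonic, h=-25: full span → s += -25 → s = 6.0000
seg 4 [222.5°–256.2°] cycloidal, h=22: full span → s += 22 → s = 28.0000
seg 5 [256.2°–307.2°] cycloidal, h=9: θ=292.9° here. β=36.7, B=51. 9·(0.7196 − sin(2π·0.7196)/(2π)) = 7.8828 → s = 35.8828

35.8828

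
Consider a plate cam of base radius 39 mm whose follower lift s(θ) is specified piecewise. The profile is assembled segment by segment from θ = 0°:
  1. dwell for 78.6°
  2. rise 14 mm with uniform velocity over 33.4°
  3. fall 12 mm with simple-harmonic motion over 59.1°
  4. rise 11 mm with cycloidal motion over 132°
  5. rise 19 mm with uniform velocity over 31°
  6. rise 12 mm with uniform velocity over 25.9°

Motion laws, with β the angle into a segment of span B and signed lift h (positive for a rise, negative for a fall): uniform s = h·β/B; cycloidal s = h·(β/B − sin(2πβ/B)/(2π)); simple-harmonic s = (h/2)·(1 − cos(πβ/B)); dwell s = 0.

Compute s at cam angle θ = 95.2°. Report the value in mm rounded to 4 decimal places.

seg 1 [0°–78.6°] dwell: s stays 0.0000
seg 2 [78.6°–112°] uniform, h=14: θ=95.2° here. β=16.6, B=33.4. 14·16.6/33.4 = 6.9581 → s = 6.9581

6.9581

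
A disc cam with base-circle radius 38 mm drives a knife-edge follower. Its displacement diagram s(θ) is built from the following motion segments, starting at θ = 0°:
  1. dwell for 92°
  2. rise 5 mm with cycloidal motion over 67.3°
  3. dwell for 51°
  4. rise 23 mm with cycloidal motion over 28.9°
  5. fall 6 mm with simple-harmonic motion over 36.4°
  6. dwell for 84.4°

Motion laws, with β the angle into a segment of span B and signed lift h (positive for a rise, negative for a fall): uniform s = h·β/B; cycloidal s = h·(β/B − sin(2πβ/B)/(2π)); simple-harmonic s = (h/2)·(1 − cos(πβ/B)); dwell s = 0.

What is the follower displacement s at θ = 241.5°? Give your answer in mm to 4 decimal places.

seg 1 [0°–92°] dwell: s stays 0.0000
seg 2 [92°–159.3°] cycloidal, h=5: full span → s += 5 → s = 5.0000
seg 3 [159.3°–210.3°] dwell: s stays 5.0000
seg 4 [210.3°–239.2°] cycloidal, h=23: full span → s += 23 → s = 28.0000
seg 5 [239.2°–275.6°] simple-harmonic, h=-6: θ=241.5° here. β=2.3, B=36.4. -6/2·(1 − cos(π·0.0632)) = -0.0589 → s = 27.9411

27.9411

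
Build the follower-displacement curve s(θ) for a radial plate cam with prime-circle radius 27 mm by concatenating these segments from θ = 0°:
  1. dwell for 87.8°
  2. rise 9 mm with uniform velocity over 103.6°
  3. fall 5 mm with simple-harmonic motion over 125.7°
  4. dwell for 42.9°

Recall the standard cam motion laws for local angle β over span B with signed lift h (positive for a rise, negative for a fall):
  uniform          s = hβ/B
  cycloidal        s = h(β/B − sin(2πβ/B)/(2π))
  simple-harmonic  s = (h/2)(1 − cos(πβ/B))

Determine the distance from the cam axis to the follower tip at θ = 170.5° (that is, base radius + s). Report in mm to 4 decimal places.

seg 1 [0°–87.8°] dwell: s stays 0.0000
seg 2 [87.8°–191.4°] uniform, h=9: θ=170.5° here. β=82.7, B=103.6. 9·82.7/103.6 = 7.1844 → s = 7.1844
radial distance = base radius + s = 27 + 7.1844 = 34.1844

34.1844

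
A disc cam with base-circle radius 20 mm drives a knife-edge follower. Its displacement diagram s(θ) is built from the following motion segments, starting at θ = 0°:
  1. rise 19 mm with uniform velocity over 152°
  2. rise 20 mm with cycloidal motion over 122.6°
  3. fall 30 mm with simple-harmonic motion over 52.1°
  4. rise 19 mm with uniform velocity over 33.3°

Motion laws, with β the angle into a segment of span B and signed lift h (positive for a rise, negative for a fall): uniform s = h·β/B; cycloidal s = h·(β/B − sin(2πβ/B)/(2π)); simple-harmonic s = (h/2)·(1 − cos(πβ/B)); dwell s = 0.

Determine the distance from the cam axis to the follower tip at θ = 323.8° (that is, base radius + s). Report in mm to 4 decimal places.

seg 1 [0°–152°] uniform, h=19: full span → s += 19 → s = 19.0000
seg 2 [152°–274.6°] cycloidal, h=20: full span → s += 20 → s = 39.0000
seg 3 [274.6°–326.7°] simple-harmonic, h=-30: θ=323.8° here. β=49.2, B=52.1. -30/2·(1 − cos(π·0.9443)) = -29.7712 → s = 9.2288
radial distance = base radius + s = 20 + 9.2288 = 29.2288

29.2288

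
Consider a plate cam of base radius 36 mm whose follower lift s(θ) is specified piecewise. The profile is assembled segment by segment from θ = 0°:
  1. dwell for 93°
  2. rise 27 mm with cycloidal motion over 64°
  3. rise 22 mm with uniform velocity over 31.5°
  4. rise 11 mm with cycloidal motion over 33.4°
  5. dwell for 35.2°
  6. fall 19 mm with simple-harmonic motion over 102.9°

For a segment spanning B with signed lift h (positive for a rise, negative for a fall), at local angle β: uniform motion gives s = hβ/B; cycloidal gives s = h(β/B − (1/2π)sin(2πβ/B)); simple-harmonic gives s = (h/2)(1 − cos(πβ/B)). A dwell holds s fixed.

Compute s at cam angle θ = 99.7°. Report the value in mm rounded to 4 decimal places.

seg 1 [0°–93°] dwell: s stays 0.0000
seg 2 [93°–157°] cycloidal, h=27: θ=99.7° here. β=6.7, B=64. 27·(0.1047 − sin(2π·0.1047)/(2π)) = 0.1995 → s = 0.1995

0.1995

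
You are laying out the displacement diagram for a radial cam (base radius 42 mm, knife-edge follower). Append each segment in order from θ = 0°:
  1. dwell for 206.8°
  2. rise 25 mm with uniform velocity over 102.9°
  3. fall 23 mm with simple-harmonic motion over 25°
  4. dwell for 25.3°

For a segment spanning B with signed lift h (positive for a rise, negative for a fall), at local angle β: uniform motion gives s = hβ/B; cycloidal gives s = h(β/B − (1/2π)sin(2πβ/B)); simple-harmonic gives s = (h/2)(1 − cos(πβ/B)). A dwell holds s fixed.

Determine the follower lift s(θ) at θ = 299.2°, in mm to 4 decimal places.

seg 1 [0°–206.8°] dwell: s stays 0.0000
seg 2 [206.8°–309.7°] uniform, h=25: θ=299.2° here. β=92.4, B=102.9. 25·92.4/102.9 = 22.4490 → s = 22.4490

22.4490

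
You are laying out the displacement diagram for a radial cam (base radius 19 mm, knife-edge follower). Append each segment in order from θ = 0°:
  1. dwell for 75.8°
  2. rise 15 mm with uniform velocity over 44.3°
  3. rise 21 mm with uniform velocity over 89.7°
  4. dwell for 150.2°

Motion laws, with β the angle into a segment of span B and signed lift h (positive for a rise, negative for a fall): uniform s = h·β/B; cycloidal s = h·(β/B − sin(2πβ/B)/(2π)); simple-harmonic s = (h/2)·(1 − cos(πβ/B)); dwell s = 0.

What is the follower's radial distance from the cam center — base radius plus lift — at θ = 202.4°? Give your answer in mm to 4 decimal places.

seg 1 [0°–75.8°] dwell: s stays 0.0000
seg 2 [75.8°–120.1°] uniform, h=15: full span → s += 15 → s = 15.0000
seg 3 [120.1°–209.8°] uniform, h=21: θ=202.4° here. β=82.3, B=89.7. 21·82.3/89.7 = 19.2676 → s = 34.2676
radial distance = base radius + s = 19 + 34.2676 = 53.2676

53.2676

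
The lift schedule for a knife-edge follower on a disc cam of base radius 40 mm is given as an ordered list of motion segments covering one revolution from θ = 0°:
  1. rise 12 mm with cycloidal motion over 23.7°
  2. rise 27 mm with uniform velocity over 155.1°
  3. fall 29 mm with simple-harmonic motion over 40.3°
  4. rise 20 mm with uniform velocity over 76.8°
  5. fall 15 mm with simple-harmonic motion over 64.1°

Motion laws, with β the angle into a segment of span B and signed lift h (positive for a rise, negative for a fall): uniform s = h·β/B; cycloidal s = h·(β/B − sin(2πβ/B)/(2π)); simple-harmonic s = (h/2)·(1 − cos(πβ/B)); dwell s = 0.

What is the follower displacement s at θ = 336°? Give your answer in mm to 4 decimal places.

seg 1 [0°–23.7°] cycloidal, h=12: full span → s += 12 → s = 12.0000
seg 2 [23.7°–178.8°] uniform, h=27: full span → s += 27 → s = 39.0000
seg 3 [178.8°–219.1°] simple-harmonic, h=-29: full span → s += -29 → s = 10.0000
seg 4 [219.1°–295.9°] uniform, h=20: full span → s += 20 → s = 30.0000
seg 5 [295.9°–360°] simple-harmonic, h=-15: θ=336° here. β=40.1, B=64.1. -15/2·(1 − cos(π·0.6256)) = -10.3829 → s = 19.6171

19.6171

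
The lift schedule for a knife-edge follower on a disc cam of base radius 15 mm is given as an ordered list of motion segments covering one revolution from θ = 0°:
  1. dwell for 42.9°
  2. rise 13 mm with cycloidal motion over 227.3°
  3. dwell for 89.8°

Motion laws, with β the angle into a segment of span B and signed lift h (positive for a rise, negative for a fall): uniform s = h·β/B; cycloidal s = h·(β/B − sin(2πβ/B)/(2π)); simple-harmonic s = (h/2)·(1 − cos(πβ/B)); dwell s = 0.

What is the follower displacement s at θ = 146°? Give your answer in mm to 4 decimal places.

seg 1 [0°–42.9°] dwell: s stays 0.0000
seg 2 [42.9°–270.2°] cycloidal, h=13: θ=146° here. β=103.1, B=227.3. 13·(0.4536 − sin(2π·0.4536)/(2π)) = 5.3017 → s = 5.3017

5.3017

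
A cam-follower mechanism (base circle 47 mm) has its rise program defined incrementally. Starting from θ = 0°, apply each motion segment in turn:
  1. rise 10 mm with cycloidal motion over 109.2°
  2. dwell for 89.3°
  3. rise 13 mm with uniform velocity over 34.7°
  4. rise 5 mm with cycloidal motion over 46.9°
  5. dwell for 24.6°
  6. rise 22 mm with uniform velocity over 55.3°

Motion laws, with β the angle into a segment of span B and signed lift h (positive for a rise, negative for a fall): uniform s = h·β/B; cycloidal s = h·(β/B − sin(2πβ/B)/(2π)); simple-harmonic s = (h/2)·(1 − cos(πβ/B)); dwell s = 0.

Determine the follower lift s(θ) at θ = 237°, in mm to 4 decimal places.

seg 1 [0°–109.2°] cycloidal, h=10: full span → s += 10 → s = 10.0000
seg 2 [109.2°–198.5°] dwell: s stays 10.0000
seg 3 [198.5°–233.2°] uniform, h=13: full span → s += 13 → s = 23.0000
seg 4 [233.2°–280.1°] cycloidal, h=5: θ=237° here. β=3.8, B=46.9. 5·(0.0810 − sin(2π·0.0810)/(2π)) = 0.0173 → s = 23.0173

23.0173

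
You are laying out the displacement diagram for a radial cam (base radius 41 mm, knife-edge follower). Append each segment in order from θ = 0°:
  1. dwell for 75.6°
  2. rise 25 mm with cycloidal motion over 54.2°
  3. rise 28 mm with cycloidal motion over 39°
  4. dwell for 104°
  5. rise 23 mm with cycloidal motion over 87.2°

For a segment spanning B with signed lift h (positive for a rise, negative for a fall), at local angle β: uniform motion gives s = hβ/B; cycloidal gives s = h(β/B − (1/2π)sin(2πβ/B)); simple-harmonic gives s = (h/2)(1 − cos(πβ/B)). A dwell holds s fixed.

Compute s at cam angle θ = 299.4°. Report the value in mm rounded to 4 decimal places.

seg 1 [0°–75.6°] dwell: s stays 0.0000
seg 2 [75.6°–129.8°] cycloidal, h=25: full span → s += 25 → s = 25.0000
seg 3 [129.8°–168.8°] cycloidal, h=28: full span → s += 28 → s = 53.0000
seg 4 [168.8°–272.8°] dwell: s stays 53.0000
seg 5 [272.8°–360°] cycloidal, h=23: θ=299.4° here. β=26.6, B=87.2. 23·(0.3050 − sin(2π·0.3050)/(2π)) = 3.5723 → s = 56.5723

56.5723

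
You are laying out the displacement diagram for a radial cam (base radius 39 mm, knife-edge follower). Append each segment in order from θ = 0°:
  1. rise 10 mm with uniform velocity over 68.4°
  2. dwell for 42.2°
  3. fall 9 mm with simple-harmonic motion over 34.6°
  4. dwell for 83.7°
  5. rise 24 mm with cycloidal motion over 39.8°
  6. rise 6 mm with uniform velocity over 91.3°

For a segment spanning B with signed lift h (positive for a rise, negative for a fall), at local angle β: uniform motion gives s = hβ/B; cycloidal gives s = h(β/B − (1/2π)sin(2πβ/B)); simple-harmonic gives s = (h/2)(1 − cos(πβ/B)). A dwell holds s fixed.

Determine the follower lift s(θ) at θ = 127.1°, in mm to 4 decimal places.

seg 1 [0°–68.4°] uniform, h=10: full span → s += 10 → s = 10.0000
seg 2 [68.4°–110.6°] dwell: s stays 10.0000
seg 3 [110.6°–145.2°] simple-harmonic, h=-9: θ=127.1° here. β=16.5, B=34.6. -9/2·(1 − cos(π·0.4769)) = -4.1734 → s = 5.8266

5.8266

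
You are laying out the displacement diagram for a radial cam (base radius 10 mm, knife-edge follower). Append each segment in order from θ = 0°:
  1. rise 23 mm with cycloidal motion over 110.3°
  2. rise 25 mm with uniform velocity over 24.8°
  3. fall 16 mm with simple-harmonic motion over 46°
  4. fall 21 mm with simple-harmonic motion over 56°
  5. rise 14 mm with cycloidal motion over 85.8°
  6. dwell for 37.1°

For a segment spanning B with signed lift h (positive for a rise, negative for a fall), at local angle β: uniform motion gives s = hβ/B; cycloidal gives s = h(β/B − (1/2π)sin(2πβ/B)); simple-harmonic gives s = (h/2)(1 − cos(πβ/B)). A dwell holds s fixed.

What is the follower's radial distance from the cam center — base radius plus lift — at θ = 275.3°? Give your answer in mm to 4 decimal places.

seg 1 [0°–110.3°] cycloidal, h=23: full span → s += 23 → s = 23.0000
seg 2 [110.3°–135.1°] uniform, h=25: full span → s += 25 → s = 48.0000
seg 3 [135.1°–181.1°] simple-harmonic, h=-16: full span → s += -16 → s = 32.0000
seg 4 [181.1°–237.1°] simple-harmonic, h=-21: full span → s += -21 → s = 11.0000
seg 5 [237.1°–322.9°] cycloidal, h=14: θ=275.3° here. β=38.2, B=85.8. 14·(0.4452 − sin(2π·0.4452)/(2π)) = 5.4813 → s = 16.4813
radial distance = base radius + s = 10 + 16.4813 = 26.4813

26.4813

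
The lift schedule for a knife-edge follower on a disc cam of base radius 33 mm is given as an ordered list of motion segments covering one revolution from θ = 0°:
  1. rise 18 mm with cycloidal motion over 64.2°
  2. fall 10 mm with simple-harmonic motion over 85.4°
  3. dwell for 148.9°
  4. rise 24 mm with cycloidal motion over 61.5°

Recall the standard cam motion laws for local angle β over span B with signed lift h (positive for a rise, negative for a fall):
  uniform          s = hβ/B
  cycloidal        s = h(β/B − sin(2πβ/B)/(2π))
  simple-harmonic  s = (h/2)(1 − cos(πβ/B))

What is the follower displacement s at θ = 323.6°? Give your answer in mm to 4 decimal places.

seg 1 [0°–64.2°] cycloidal, h=18: full span → s += 18 → s = 18.0000
seg 2 [64.2°–149.6°] simple-harmonic, h=-10: full span → s += -10 → s = 8.0000
seg 3 [149.6°–298.5°] dwell: s stays 8.0000
seg 4 [298.5°–360°] cycloidal, h=24: θ=323.6° here. β=25.1, B=61.5. 24·(0.4081 − sin(2π·0.4081)/(2π)) = 7.7107 → s = 15.7107

15.7107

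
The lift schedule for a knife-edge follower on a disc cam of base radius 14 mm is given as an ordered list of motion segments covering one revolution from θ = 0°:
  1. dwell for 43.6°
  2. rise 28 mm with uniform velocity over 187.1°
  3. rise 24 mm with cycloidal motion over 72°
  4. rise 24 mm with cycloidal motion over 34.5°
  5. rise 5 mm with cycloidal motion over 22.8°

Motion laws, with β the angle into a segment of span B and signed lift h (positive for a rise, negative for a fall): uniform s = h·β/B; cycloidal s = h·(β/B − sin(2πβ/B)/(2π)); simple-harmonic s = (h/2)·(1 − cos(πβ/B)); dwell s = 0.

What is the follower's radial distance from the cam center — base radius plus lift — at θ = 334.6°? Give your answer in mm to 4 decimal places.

seg 1 [0°–43.6°] dwell: s stays 0.0000
seg 2 [43.6°–230.7°] uniform, h=28: full span → s += 28 → s = 28.0000
seg 3 [230.7°–302.7°] cycloidal, h=24: full span → s += 24 → s = 52.0000
seg 4 [302.7°–337.2°] cycloidal, h=24: θ=334.6° here. β=31.9, B=34.5. 24·(0.9246 − sin(2π·0.9246)/(2π)) = 23.9332 → s = 75.9332
radial distance = base radius + s = 14 + 75.9332 = 89.9332

89.9332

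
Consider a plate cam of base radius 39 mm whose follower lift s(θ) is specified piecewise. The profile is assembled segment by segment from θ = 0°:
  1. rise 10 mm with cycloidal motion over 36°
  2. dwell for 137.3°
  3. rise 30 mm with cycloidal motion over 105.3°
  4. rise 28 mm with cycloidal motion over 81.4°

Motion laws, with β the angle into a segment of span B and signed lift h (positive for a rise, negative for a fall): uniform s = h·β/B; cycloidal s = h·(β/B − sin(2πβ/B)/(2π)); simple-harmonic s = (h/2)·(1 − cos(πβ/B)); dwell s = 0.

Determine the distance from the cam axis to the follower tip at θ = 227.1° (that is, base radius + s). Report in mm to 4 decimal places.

seg 1 [0°–36°] cycloidal, h=10: full span → s += 10 → s = 10.0000
seg 2 [36°–173.3°] dwell: s stays 10.0000
seg 3 [173.3°–278.6°] cycloidal, h=30: θ=227.1° here. β=53.8, B=105.3. 30·(0.5109 − sin(2π·0.5109)/(2π)) = 15.6550 → s = 25.6550
radial distance = base radius + s = 39 + 25.6550 = 64.6550

64.6550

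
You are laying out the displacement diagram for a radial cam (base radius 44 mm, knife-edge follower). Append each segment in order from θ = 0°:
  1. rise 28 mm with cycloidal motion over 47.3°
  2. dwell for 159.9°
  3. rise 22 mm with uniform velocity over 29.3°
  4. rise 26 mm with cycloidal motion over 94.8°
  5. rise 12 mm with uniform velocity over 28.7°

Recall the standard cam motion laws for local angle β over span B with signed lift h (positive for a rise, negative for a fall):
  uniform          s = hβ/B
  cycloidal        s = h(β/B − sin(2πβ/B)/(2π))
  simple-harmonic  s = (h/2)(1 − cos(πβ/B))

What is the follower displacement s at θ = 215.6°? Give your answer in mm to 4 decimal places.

seg 1 [0°–47.3°] cycloidal, h=28: full span → s += 28 → s = 28.0000
seg 2 [47.3°–207.2°] dwell: s stays 28.0000
seg 3 [207.2°–236.5°] uniform, h=22: θ=215.6° here. β=8.4, B=29.3. 22·8.4/29.3 = 6.3072 → s = 34.3072

34.3072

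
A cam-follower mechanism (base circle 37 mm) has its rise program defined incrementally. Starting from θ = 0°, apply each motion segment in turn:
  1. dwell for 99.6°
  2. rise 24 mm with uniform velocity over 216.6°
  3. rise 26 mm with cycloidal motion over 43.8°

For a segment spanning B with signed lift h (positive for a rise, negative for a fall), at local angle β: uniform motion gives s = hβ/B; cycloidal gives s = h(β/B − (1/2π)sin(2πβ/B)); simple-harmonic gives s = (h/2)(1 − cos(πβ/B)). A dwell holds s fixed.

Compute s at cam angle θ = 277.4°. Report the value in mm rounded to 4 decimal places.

seg 1 [0°–99.6°] dwell: s stays 0.0000
seg 2 [99.6°–316.2°] uniform, h=24: θ=277.4° here. β=177.8, B=216.6. 24·177.8/216.6 = 19.7008 → s = 19.7008

19.7008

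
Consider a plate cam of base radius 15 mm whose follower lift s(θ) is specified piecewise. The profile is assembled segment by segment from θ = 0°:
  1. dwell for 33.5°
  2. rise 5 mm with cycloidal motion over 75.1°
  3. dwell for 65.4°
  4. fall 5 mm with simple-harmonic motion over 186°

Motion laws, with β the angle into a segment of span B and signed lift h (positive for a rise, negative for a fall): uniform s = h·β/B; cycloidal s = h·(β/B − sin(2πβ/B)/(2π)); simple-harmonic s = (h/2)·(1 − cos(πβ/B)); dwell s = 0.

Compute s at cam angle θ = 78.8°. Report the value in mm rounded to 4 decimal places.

seg 1 [0°–33.5°] dwell: s stays 0.0000
seg 2 [33.5°–108.6°] cycloidal, h=5: θ=78.8° here. β=45.3, B=75.1. 5·(0.6032 − sin(2π·0.6032)/(2π)) = 3.4966 → s = 3.4966

3.4966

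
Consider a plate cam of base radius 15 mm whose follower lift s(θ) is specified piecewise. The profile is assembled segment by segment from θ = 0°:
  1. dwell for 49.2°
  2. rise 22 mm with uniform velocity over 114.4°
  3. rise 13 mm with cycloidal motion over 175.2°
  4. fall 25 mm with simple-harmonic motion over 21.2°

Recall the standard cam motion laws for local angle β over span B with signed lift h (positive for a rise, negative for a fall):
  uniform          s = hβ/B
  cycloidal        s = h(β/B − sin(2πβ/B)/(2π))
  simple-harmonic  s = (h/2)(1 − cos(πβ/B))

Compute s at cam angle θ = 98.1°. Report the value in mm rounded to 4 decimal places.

seg 1 [0°–49.2°] dwell: s stays 0.0000
seg 2 [49.2°–163.6°] uniform, h=22: θ=98.1° here. β=48.9, B=114.4. 22·48.9/114.4 = 9.4038 → s = 9.4038

9.4038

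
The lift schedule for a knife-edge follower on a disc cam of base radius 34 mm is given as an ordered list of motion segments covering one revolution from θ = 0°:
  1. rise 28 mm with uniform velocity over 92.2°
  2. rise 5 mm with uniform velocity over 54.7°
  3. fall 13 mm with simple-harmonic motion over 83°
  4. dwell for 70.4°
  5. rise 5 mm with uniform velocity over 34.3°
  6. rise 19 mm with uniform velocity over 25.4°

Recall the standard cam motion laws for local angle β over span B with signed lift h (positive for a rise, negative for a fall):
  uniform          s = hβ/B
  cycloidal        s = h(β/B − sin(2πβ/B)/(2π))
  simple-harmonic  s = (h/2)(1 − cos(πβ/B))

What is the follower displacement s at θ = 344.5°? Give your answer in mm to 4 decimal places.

seg 1 [0°–92.2°] uniform, h=28: full span → s += 28 → s = 28.0000
seg 2 [92.2°–146.9°] uniform, h=5: full span → s += 5 → s = 33.0000
seg 3 [146.9°–229.9°] simple-harmonic, h=-13: full span → s += -13 → s = 20.0000
seg 4 [229.9°–300.3°] dwell: s stays 20.0000
seg 5 [300.3°–334.6°] uniform, h=5: full span → s += 5 → s = 25.0000
seg 6 [334.6°–360°] uniform, h=19: θ=344.5° here. β=9.9, B=25.4. 19·9.9/25.4 = 7.4055 → s = 32.4055

32.4055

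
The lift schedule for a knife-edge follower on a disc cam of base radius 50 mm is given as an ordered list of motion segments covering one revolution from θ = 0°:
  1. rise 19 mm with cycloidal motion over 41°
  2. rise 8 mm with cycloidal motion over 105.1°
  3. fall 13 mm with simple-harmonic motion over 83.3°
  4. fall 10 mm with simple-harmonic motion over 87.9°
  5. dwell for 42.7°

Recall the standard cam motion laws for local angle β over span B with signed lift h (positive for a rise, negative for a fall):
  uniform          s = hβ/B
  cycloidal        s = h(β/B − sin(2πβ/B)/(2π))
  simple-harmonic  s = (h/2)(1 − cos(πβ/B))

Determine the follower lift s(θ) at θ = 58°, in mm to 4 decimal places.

seg 1 [0°–41°] cycloidal, h=19: full span → s += 19 → s = 19.0000
seg 2 [41°–146.1°] cycloidal, h=8: θ=58° here. β=17, B=105.1. 8·(0.1618 − sin(2π·0.1618)/(2π)) = 0.2115 → s = 19.2115

19.2115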